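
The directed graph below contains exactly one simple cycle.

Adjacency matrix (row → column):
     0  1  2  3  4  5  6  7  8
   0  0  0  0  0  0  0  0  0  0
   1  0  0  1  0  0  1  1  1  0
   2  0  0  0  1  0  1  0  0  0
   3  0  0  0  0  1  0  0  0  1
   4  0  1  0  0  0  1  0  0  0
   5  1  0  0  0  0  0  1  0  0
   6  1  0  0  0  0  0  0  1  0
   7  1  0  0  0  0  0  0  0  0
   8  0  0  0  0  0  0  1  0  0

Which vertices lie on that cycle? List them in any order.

DFS with gray/black marking from 3:
3 gray
  8 gray
    6 gray
      0 gray
      0 black
      7 gray
        7→0: 0 black — skip
      7 black
    6 black
  8 black
  4 gray
    5 gray
      5→0: 0 black — skip
      5→6: 6 black — skip
    5 black
    1 gray
      1→5: 5 black — skip
      2 gray
        2→5: 5 black — skip
        2→3: 3 is gray → back edge
Back edge closes the cycle 3 → 4 → 1 → 2 → 3; its vertices are {1, 2, 3, 4}.

1, 2, 3, 4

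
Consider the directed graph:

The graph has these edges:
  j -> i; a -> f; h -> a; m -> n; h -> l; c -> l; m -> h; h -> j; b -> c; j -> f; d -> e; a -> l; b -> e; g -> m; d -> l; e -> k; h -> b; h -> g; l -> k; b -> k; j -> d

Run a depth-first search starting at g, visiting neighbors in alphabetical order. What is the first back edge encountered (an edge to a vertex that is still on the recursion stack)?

h→g

DFS from g (visiting neighbors in alphabetical order); mark gray on enter, black on exit:
g gray
  m gray
    h gray
      a gray
        f gray
        f black
        l gray
          k gray
          k black
        l black
      a black
      b gray
        c gray
          c→l: l black — skip
        c black
        e gray
          e→k: k black — skip
        e black
        b→k: k black — skip
      b black
      h→g: g is gray → back edge
First back edge: h → g.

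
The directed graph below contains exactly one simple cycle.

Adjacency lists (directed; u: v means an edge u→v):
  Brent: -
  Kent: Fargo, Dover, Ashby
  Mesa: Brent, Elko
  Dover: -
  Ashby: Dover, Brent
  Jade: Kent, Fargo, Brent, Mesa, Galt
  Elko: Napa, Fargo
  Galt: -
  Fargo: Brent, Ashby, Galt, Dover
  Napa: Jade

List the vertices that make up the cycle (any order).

Elko, Jade, Mesa, Napa

DFS with gray/black marking from Jade:
Jade gray
  Kent gray
    Fargo gray
      Brent gray
      Brent black
      Ashby gray
        Dover gray
        Dover black
        Ashby→Brent: Brent black — skip
      Ashby black
      Galt gray
      Galt black
      Fargo→Dover: Dover black — skip
    Fargo black
    Kent→Dover: Dover black — skip
    Kent→Ashby: Ashby black — skip
  Kent black
  Jade→Fargo: Fargo black — skip
  Jade→Brent: Brent black — skip
  Mesa gray
    Mesa→Brent: Brent black — skip
    Elko gray
      Napa gray
        Napa→Jade: Jade is gray → back edge
Back edge closes the cycle Jade → Mesa → Elko → Napa → Jade; its vertices are {Elko, Jade, Mesa, Napa}.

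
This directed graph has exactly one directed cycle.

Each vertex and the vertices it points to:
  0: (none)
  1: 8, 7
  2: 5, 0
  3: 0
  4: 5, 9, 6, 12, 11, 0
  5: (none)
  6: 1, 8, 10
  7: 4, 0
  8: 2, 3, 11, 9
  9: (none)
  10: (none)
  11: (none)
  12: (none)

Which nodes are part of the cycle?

1, 4, 6, 7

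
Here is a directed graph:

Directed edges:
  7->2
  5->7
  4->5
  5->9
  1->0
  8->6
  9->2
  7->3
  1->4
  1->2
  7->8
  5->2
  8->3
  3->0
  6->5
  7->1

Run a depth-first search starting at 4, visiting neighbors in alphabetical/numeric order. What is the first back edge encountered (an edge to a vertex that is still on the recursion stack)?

DFS from 4 (visiting neighbors in alphabetical/numeric order); mark gray on enter, black on exit:
4 gray
  5 gray
    2 gray
    2 black
    7 gray
      1 gray
        0 gray
        0 black
        1→2: 2 black — skip
        1→4: 4 is gray → back edge
First back edge: 1 → 4.

1->4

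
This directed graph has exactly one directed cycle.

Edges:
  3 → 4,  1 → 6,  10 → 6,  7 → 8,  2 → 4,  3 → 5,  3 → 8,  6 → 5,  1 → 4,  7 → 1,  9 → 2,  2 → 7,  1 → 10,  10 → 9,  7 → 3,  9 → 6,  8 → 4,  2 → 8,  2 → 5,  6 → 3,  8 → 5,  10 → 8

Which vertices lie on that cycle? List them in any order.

1, 2, 7, 9, 10

DFS with gray/black marking from 1:
1 gray
  10 gray
    8 gray
      4 gray
      4 black
      5 gray
      5 black
    8 black
    6 gray
      3 gray
        3→4: 4 black — skip
        3→8: 8 black — skip
        3→5: 5 black — skip
      3 black
      6→5: 5 black — skip
    6 black
    9 gray
      9→6: 6 black — skip
      2 gray
        2→5: 5 black — skip
        2→8: 8 black — skip
        2→4: 4 black — skip
        7 gray
          7→1: 1 is gray → back edge
Back edge closes the cycle 1 → 10 → 9 → 2 → 7 → 1; its vertices are {1, 2, 7, 9, 10}.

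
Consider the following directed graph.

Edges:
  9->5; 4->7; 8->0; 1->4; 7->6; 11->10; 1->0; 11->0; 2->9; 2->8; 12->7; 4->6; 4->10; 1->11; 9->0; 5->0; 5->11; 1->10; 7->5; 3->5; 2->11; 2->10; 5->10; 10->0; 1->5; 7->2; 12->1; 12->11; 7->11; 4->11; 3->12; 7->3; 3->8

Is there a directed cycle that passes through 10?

No

10 lies on a cycle iff there is a path from 10 back to itself.
Exploring from 10, it never reaches itself; equivalently, its strongly connected component is a singleton.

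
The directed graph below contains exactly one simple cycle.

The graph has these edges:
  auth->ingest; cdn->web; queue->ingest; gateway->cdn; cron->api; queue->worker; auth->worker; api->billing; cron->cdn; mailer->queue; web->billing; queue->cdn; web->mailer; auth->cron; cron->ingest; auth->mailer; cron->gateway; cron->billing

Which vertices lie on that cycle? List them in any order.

cdn, web, queue, mailer

DFS with gray/black marking from mailer:
mailer gray
  queue gray
    worker gray
    worker black
    ingest gray
    ingest black
    cdn gray
      web gray
        web→mailer: mailer is gray → back edge
Back edge closes the cycle mailer → queue → cdn → web → mailer; its vertices are {cdn, web, queue, mailer}.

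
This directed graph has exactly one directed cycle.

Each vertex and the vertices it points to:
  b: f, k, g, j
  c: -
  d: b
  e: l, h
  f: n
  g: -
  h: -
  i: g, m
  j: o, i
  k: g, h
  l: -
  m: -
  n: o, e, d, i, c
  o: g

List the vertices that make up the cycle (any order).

DFS with gray/black marking from b:
b gray
  f gray
    n gray
      o gray
        g gray
        g black
      o black
      e gray
        l gray
        l black
        h gray
        h black
      e black
      d gray
        d→b: b is gray → back edge
Back edge closes the cycle b → f → n → d → b; its vertices are {b, d, f, n}.

b, d, f, n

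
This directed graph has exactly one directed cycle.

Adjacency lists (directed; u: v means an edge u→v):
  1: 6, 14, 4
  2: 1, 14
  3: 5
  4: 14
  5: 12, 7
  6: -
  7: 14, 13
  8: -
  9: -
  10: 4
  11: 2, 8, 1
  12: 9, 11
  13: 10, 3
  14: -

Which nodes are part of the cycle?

DFS with gray/black marking from 5:
5 gray
  12 gray
    9 gray
    9 black
    11 gray
      2 gray
        1 gray
          6 gray
          6 black
          14 gray
          14 black
          4 gray
            4→14: 14 black — skip
          4 black
        1 black
        2→14: 14 black — skip
      2 black
      8 gray
      8 black
      11→1: 1 black — skip
    11 black
  12 black
  7 gray
    7→14: 14 black — skip
    13 gray
      10 gray
        10→4: 4 black — skip
      10 black
      3 gray
        3→5: 5 is gray → back edge
Back edge closes the cycle 5 → 7 → 13 → 3 → 5; its vertices are {3, 5, 7, 13}.

3, 5, 7, 13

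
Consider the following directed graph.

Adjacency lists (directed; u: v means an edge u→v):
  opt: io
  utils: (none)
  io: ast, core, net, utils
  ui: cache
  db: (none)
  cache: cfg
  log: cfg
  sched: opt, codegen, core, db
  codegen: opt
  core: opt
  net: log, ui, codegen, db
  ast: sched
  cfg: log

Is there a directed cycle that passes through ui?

ui lies on a cycle iff there is a path from ui back to itself.
Exploring from ui, it never reaches itself; equivalently, its strongly connected component is a singleton.

No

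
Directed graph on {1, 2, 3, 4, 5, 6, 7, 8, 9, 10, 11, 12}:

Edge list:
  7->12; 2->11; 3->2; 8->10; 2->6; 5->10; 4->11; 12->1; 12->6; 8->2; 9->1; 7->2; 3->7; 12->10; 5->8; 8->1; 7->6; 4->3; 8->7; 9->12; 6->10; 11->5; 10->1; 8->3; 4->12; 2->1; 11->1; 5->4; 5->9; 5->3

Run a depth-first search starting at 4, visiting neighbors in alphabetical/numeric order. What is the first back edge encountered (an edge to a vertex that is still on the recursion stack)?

5→3

DFS from 4 (visiting neighbors in alphabetical/numeric order); mark gray on enter, black on exit:
4 gray
  3 gray
    2 gray
      1 gray
      1 black
      6 gray
        10 gray
          10→1: 1 black — skip
        10 black
      6 black
      11 gray
        11→1: 1 black — skip
        5 gray
          5→3: 3 is gray → back edge
First back edge: 5 → 3.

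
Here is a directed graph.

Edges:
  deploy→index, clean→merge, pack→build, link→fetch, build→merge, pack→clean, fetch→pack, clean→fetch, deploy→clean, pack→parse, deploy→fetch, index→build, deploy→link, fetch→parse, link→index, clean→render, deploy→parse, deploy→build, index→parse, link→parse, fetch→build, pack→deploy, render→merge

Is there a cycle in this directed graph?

DFS with white/gray/black marking, starting from render:
render gray
  merge gray
  merge black
render black
index gray
  parse gray
  parse black
  build gray
    build→merge: merge black — skip
  build black
index black
clean gray
  clean→merge: merge black — skip
  clean→render: render black — skip
  fetch gray
    fetch→build: build black — skip
    pack gray
      deploy gray
        deploy→clean: clean is gray → back edge
Back edge found, so a cycle exists: clean → fetch → pack → deploy → clean.

Yes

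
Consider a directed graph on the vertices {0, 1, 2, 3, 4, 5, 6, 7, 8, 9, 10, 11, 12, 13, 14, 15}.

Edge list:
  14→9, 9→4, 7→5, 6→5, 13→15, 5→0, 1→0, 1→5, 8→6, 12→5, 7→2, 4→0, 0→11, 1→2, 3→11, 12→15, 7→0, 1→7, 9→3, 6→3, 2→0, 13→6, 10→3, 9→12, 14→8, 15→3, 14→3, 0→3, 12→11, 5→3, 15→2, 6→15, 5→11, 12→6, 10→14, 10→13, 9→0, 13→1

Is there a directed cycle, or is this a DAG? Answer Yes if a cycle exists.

No

DFS with white/gray/black marking, starting from 14:
14 gray
  8 gray
    6 gray
      15 gray
        2 gray
          0 gray
            11 gray
            11 black
            3 gray
              3→11: 11 black — skip
            3 black
          0 black
        2 black
        15→3: 3 black — skip
      15 black
      6→3: 3 black — skip
      5 gray
        5→3: 3 black — skip
        5→0: 0 black — skip
        5→11: 11 black — skip
      5 black
    6 black
  8 black
  9 gray
    4 gray
      4→0: 0 black — skip
    4 black
    12 gray
      12→6: 6 black — skip
      12→5: 5 black — skip
      12→11: 11 black — skip
      12→15: 15 black — skip
    12 black
    9→3: 3 black — skip
    9→0: 0 black — skip
  9 black
  14→3: 3 black — skip
14 black
1 gray
  7 gray
    7→0: 0 black — skip
    7→5: 5 black — skip
    7→2: 2 black — skip
  7 black
  1→0: 0 black — skip
  1→5: 5 black — skip
  1→2: 2 black — skip
1 black
10 gray
  10→14: 14 black — skip
  10→3: 3 black — skip
  13 gray
    13→1: 1 black — skip
    13→15: 15 black — skip
    13→6: 6 black — skip
  13 black
10 black
Every edge goes to a white or black vertex — no back edge, so the graph is acyclic.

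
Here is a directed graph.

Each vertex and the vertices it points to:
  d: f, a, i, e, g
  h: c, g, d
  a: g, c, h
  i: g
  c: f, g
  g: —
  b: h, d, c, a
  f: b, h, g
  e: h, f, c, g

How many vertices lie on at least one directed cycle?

7

A vertex is on a directed cycle iff it belongs to a strongly connected component of size ≥ 2 (or has a self-loop).
The vertices on cycles are {a, b, c, d, e, f, h} — 7 in total.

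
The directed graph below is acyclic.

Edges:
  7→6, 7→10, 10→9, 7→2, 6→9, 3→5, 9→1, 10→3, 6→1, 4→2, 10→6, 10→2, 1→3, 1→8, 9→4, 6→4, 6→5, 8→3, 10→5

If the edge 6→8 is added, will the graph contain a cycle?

No

Adding 6→8 creates a cycle iff 8 can already reach 6.
Explore from 8: no path reaches 6. The graph stays acyclic.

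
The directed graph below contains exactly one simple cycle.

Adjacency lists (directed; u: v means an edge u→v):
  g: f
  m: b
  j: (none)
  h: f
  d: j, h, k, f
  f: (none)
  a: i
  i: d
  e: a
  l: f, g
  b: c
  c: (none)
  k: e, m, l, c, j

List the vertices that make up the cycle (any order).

DFS with gray/black marking from k:
k gray
  e gray
    a gray
      i gray
        d gray
          j gray
          j black
          h gray
            f gray
            f black
          h black
          d→k: k is gray → back edge
Back edge closes the cycle k → e → a → i → d → k; its vertices are {a, d, e, i, k}.

a, d, e, i, k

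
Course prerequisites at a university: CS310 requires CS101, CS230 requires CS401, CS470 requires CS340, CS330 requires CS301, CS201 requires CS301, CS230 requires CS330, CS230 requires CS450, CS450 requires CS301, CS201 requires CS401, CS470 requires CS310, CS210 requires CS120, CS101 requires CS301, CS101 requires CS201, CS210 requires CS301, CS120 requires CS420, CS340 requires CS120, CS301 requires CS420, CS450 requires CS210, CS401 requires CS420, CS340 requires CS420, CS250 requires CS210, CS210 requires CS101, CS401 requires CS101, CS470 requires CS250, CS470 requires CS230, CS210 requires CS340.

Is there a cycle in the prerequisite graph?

DFS with white/gray/black marking, starting from CS210:
CS210 gray
  CS101 gray
    CS301 gray
      CS420 gray
      CS420 black
    CS301 black
    CS201 gray
      CS201→CS301: CS301 black — skip
      CS401 gray
        CS401→CS420: CS420 black — skip
        CS401→CS101: CS101 is gray → back edge
Back edge found, so a cycle exists: CS101 → CS201 → CS401 → CS101.

Yes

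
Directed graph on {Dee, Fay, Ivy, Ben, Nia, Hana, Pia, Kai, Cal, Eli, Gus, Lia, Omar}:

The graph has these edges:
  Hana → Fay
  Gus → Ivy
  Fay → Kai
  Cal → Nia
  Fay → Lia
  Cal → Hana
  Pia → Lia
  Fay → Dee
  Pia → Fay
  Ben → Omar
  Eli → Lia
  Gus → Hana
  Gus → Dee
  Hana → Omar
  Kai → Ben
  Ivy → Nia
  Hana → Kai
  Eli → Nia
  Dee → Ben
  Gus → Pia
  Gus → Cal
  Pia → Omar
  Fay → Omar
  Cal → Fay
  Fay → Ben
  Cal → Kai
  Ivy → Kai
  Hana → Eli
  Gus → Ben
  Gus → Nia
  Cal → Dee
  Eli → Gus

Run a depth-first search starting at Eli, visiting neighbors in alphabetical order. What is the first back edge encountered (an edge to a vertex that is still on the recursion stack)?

Hana→Eli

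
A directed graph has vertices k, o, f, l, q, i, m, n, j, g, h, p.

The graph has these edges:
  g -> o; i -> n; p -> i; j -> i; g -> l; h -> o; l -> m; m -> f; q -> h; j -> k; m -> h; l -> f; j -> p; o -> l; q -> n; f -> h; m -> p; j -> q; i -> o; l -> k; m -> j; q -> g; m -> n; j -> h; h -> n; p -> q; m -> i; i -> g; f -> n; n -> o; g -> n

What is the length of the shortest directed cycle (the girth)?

For each vertex v, BFS finds the shortest path from v back to v.
The shortest such closed walk is l → f → n → o → l, length 4.

4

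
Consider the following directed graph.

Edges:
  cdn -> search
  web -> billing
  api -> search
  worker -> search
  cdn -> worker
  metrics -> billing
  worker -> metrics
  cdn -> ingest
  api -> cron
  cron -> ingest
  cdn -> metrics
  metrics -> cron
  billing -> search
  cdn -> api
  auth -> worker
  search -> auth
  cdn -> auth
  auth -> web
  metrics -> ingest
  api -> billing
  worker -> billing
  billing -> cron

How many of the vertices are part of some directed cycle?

6

A vertex is on a directed cycle iff it belongs to a strongly connected component of size ≥ 2 (or has a self-loop).
The vertices on cycles are {web, auth, search, worker, billing, metrics} — 6 in total.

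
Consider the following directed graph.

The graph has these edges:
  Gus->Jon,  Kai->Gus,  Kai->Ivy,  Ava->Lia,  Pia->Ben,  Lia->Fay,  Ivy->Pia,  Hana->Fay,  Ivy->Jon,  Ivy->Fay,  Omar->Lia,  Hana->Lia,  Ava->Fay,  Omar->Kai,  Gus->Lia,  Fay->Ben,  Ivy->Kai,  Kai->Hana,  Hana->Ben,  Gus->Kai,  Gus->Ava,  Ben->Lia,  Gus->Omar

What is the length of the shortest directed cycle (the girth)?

2

For each vertex v, BFS finds the shortest path from v back to v.
The shortest such closed walk is Kai → Ivy → Kai, length 2.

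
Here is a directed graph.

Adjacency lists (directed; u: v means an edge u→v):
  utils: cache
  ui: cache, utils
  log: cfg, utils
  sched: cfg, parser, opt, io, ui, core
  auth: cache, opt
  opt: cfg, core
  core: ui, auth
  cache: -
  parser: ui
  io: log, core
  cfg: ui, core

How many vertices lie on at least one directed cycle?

4

A vertex is on a directed cycle iff it belongs to a strongly connected component of size ≥ 2 (or has a self-loop).
The vertices on cycles are {cfg, opt, auth, core} — 4 in total.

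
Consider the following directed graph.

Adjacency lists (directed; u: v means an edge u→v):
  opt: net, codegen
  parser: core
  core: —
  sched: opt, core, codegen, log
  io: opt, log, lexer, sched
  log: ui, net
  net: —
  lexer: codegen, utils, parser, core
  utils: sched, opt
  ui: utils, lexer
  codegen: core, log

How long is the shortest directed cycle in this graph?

For each vertex v, BFS finds the shortest path from v back to v.
The shortest such closed walk is log → ui → utils → sched → log, length 4.

4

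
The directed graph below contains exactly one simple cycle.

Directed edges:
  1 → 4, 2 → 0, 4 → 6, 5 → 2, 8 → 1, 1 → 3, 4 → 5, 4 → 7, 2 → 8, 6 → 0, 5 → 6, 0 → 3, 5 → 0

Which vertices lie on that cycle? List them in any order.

1, 2, 4, 5, 8

DFS with gray/black marking from 4:
4 gray
  5 gray
    6 gray
      0 gray
        3 gray
        3 black
      0 black
    6 black
    2 gray
      2→0: 0 black — skip
      8 gray
        1 gray
          1→3: 3 black — skip
          1→4: 4 is gray → back edge
Back edge closes the cycle 4 → 5 → 2 → 8 → 1 → 4; its vertices are {1, 2, 4, 5, 8}.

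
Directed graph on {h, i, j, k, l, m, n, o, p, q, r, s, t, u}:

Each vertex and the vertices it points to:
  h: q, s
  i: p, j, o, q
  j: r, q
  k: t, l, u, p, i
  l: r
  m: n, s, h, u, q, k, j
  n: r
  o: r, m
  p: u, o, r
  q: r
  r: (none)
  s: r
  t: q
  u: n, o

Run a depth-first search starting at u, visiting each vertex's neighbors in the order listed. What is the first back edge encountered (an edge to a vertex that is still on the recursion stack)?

DFS from u (visiting each vertex's neighbors in the order listed); mark gray on enter, black on exit:
u gray
  n gray
    r gray
    r black
  n black
  o gray
    o→r: r black — skip
    m gray
      m→n: n black — skip
      s gray
        s→r: r black — skip
      s black
      h gray
        q gray
          q→r: r black — skip
        q black
        h→s: s black — skip
      h black
      m→u: u is gray → back edge
First back edge: m → u.

m->u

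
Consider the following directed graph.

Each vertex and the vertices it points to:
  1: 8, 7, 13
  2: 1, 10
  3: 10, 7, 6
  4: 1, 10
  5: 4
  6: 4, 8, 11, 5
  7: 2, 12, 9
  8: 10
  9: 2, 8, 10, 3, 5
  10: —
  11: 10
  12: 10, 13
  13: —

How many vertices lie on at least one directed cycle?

8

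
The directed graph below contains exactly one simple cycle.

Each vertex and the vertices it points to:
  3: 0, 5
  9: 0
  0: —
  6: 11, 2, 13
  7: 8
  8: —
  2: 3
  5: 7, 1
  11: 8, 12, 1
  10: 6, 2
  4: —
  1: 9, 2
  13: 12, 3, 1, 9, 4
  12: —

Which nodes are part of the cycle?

1, 2, 3, 5

DFS with gray/black marking from 1:
1 gray
  9 gray
    0 gray
    0 black
  9 black
  2 gray
    3 gray
      3→0: 0 black — skip
      5 gray
        7 gray
          8 gray
          8 black
        7 black
        5→1: 1 is gray → back edge
Back edge closes the cycle 1 → 2 → 3 → 5 → 1; its vertices are {1, 2, 3, 5}.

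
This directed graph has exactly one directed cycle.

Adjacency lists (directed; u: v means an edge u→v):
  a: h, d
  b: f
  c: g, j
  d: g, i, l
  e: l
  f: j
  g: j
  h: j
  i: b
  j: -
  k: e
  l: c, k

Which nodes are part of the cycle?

e, k, l

DFS with gray/black marking from l:
l gray
  c gray
    g gray
      j gray
      j black
    g black
    c→j: j black — skip
  c black
  k gray
    e gray
      e→l: l is gray → back edge
Back edge closes the cycle l → k → e → l; its vertices are {e, k, l}.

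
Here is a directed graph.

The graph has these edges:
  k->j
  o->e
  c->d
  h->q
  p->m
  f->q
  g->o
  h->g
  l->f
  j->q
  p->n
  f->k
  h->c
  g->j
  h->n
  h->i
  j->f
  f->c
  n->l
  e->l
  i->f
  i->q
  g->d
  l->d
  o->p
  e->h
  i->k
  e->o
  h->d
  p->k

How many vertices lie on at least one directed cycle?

A vertex is on a directed cycle iff it belongs to a strongly connected component of size ≥ 2 (or has a self-loop).
The vertices on cycles are {e, f, g, h, j, k, o} — 7 in total.

7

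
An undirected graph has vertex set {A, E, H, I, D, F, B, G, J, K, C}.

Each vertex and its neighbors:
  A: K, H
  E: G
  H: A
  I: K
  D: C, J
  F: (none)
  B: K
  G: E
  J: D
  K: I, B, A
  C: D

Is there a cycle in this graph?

No

DFS, tracking each vertex's parent; an edge to a visited non-parent vertex closes a cycle.
Start from H:
visit H (parent –)
  visit A (parent H)
    visit K (parent A)
      visit I (parent K)
        I–K: parent, skip
      visit B (parent K)
        B–K: parent, skip
      K–A: parent, skip
    A–H: parent, skip
visit E (parent –)
  visit G (parent E)
    G–E: parent, skip
visit D (parent –)
  visit C (parent D)
    C–D: parent, skip
  visit J (parent D)
    J–D: parent, skip
visit F (parent –)
No non-parent visited neighbor found — the graph is a forest.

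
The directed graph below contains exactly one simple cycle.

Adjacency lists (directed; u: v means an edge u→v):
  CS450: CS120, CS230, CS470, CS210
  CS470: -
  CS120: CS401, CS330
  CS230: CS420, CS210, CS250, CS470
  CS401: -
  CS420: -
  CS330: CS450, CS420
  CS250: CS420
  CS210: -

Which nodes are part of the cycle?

CS120, CS330, CS450

DFS with gray/black marking from CS120:
CS120 gray
  CS401 gray
  CS401 black
  CS330 gray
    CS450 gray
      CS450→CS120: CS120 is gray → back edge
Back edge closes the cycle CS120 → CS330 → CS450 → CS120; its vertices are {CS120, CS330, CS450}.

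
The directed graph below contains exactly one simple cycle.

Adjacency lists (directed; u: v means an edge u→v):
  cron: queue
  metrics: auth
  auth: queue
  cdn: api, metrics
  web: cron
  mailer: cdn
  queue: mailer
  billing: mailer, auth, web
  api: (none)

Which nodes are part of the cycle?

cdn, auth, queue, mailer, metrics

DFS with gray/black marking from mailer:
mailer gray
  cdn gray
    api gray
    api black
    metrics gray
      auth gray
        queue gray
          queue→mailer: mailer is gray → back edge
Back edge closes the cycle mailer → cdn → metrics → auth → queue → mailer; its vertices are {cdn, auth, queue, mailer, metrics}.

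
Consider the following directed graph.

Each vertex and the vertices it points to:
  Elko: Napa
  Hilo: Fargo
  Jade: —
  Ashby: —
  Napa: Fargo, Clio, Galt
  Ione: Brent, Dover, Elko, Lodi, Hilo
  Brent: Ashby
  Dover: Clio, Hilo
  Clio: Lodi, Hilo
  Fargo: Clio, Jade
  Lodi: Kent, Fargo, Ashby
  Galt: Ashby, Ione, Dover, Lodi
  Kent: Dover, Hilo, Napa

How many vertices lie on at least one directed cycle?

10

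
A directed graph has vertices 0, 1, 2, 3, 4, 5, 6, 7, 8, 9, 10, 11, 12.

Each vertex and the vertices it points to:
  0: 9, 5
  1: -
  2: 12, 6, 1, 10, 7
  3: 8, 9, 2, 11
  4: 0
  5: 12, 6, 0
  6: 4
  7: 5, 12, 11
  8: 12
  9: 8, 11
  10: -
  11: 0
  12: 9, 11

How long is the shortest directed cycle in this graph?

2

For each vertex v, BFS finds the shortest path from v back to v.
The shortest such closed walk is 5 → 0 → 5, length 2.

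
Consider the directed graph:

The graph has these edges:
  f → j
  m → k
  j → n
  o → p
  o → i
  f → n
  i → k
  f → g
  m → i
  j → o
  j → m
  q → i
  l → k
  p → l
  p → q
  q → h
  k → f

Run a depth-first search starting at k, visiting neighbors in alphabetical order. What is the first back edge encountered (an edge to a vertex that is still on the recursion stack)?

i→k

DFS from k (visiting neighbors in alphabetical order); mark gray on enter, black on exit:
k gray
  f gray
    g gray
    g black
    j gray
      m gray
        i gray
          i→k: k is gray → back edge
First back edge: i → k.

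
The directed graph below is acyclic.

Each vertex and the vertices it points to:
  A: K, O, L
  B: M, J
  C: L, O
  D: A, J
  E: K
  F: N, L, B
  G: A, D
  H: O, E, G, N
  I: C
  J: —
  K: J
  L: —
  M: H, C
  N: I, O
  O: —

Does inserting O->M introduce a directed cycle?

Adding O→M creates a cycle iff M can already reach O.
Path from M: M → H → O.
So M → … → O → M is a cycle.

Yes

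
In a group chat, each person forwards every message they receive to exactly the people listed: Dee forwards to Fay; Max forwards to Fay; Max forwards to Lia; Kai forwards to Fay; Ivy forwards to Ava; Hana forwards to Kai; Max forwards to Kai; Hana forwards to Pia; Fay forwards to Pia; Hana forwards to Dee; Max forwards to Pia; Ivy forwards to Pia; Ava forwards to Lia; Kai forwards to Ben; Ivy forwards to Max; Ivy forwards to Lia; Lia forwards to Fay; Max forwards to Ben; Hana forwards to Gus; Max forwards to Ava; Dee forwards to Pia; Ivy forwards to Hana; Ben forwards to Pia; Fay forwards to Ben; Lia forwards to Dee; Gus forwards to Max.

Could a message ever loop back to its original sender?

DFS with white/gray/black marking, starting from Kai:
Kai gray
  Ben gray
    Pia gray
    Pia black
  Ben black
  Fay gray
    Fay→Pia: Pia black — skip
    Fay→Ben: Ben black — skip
  Fay black
Kai black
Hana gray
  Hana→Kai: Kai black — skip
  Hana→Pia: Pia black — skip
  Dee gray
    Dee→Fay: Fay black — skip
    Dee→Pia: Pia black — skip
  Dee black
  Gus gray
    Max gray
      Max→Ben: Ben black — skip
      Lia gray
        Lia→Dee: Dee black — skip
        Lia→Fay: Fay black — skip
      Lia black
      Ava gray
        Ava→Lia: Lia black — skip
      Ava black
      Max→Fay: Fay black — skip
      Max→Kai: Kai black — skip
      Max→Pia: Pia black — skip
    Max black
  Gus black
Hana black
Ivy gray
  Ivy→Lia: Lia black — skip
  Ivy→Hana: Hana black — skip
  Ivy→Ava: Ava black — skip
  Ivy→Max: Max black — skip
  Ivy→Pia: Pia black — skip
Ivy black
Every edge goes to a white or black vertex — no back edge, so the graph is acyclic.

No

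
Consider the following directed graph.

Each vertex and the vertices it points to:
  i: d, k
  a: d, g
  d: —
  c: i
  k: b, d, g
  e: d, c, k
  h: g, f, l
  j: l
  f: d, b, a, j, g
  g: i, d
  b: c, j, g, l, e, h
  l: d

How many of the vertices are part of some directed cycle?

9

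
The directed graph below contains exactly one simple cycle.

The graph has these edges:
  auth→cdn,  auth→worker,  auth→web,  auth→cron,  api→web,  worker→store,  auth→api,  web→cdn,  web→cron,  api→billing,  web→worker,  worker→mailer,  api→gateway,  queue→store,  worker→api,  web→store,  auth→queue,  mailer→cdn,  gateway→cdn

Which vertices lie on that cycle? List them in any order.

DFS with gray/black marking from api:
api gray
  billing gray
  billing black
  gateway gray
    cdn gray
    cdn black
  gateway black
  web gray
    web→cdn: cdn black — skip
    store gray
    store black
    cron gray
    cron black
    worker gray
      worker→api: api is gray → back edge
Back edge closes the cycle api → web → worker → api; its vertices are {api, web, worker}.

api, web, worker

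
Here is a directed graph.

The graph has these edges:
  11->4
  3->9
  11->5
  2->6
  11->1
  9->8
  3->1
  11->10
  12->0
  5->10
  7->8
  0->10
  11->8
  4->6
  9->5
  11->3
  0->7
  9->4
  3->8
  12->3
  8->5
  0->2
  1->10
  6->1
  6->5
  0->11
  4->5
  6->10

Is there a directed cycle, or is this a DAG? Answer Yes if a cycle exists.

No

DFS with white/gray/black marking, starting from 2:
2 gray
  6 gray
    5 gray
      10 gray
      10 black
    5 black
    6→10: 10 black — skip
    1 gray
      1→10: 10 black — skip
    1 black
  6 black
2 black
0 gray
  11 gray
    11→10: 10 black — skip
    3 gray
      9 gray
        9→5: 5 black — skip
        8 gray
          8→5: 5 black — skip
        8 black
        4 gray
          4→6: 6 black — skip
          4→5: 5 black — skip
        4 black
      9 black
      3→8: 8 black — skip
      3→1: 1 black — skip
    3 black
    11→8: 8 black — skip
    11→5: 5 black — skip
    11→1: 1 black — skip
    11→4: 4 black — skip
  11 black
  0→2: 2 black — skip
  7 gray
    7→8: 8 black — skip
  7 black
  0→10: 10 black — skip
0 black
12 gray
  12→0: 0 black — skip
  12→3: 3 black — skip
12 black
Every edge goes to a white or black vertex — no back edge, so the graph is acyclic.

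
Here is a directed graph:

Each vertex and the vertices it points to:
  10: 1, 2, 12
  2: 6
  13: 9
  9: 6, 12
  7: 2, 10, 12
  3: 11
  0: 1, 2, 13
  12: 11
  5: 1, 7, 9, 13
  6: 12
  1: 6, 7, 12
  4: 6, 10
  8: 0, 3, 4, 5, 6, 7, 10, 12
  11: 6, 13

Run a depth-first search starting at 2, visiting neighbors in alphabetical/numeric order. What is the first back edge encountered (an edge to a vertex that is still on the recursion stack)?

11→6

DFS from 2 (visiting neighbors in alphabetical/numeric order); mark gray on enter, black on exit:
2 gray
  6 gray
    12 gray
      11 gray
        11→6: 6 is gray → back edge
First back edge: 11 → 6.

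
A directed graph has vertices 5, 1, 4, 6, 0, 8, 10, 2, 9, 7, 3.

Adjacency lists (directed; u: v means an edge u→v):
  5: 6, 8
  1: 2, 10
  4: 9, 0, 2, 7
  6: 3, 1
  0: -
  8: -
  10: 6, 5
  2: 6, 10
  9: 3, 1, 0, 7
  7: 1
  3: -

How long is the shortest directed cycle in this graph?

3

For each vertex v, BFS finds the shortest path from v back to v.
The shortest such closed walk is 2 → 6 → 1 → 2, length 3.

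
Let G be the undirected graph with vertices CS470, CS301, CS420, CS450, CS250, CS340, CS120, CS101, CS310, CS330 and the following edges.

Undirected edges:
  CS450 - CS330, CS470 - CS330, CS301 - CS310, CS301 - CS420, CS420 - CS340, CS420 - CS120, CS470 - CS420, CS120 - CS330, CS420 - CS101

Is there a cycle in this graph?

DFS, tracking each vertex's parent; an edge to a visited non-parent vertex closes a cycle.
Start from CS470:
visit CS470 (parent –)
  visit CS330 (parent CS470)
    visit CS450 (parent CS330)
      CS450–CS330: parent, skip
    CS330–CS470: parent, skip
    visit CS120 (parent CS330)
      CS120–CS330: parent, skip
      visit CS420 (parent CS120)
        visit CS301 (parent CS420)
          CS301–CS420: parent, skip
          visit CS310 (parent CS301)
            CS310–CS301: parent, skip
        visit CS340 (parent CS420)
          CS340–CS420: parent, skip
        CS420–CS120: parent, skip
        visit CS101 (parent CS420)
          CS101–CS420: parent, skip
        CS420–CS470: CS470 visited and ≠ parent → cycle
Cycle: CS470 – CS330 – CS120 – CS420 – CS470.

Yes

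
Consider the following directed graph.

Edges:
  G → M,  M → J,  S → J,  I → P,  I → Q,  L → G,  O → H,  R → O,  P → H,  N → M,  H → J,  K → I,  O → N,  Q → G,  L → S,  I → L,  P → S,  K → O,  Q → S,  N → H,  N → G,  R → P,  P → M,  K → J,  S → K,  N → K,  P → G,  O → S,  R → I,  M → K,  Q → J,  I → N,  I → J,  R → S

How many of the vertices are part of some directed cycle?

A vertex is on a directed cycle iff it belongs to a strongly connected component of size ≥ 2 (or has a self-loop).
The vertices on cycles are {G, I, K, L, M, N, O, P, Q, S} — 10 in total.

10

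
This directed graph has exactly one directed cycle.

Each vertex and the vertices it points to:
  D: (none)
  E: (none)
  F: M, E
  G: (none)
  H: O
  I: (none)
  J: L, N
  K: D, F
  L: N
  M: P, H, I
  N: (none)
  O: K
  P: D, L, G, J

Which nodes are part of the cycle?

DFS with gray/black marking from F:
F gray
  M gray
    P gray
      D gray
      D black
      L gray
        N gray
        N black
      L black
      G gray
      G black
      J gray
        J→L: L black — skip
        J→N: N black — skip
      J black
    P black
    H gray
      O gray
        K gray
          K→D: D black — skip
          K→F: F is gray → back edge
Back edge closes the cycle F → M → H → O → K → F; its vertices are {F, H, K, M, O}.

F, H, K, M, O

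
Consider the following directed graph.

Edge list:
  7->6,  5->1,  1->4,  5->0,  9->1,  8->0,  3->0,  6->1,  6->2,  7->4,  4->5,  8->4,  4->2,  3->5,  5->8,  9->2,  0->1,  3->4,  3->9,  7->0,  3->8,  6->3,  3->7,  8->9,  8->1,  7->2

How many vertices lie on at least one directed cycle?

9

A vertex is on a directed cycle iff it belongs to a strongly connected component of size ≥ 2 (or has a self-loop).
The vertices on cycles are {0, 1, 3, 4, 5, 6, 7, 8, 9} — 9 in total.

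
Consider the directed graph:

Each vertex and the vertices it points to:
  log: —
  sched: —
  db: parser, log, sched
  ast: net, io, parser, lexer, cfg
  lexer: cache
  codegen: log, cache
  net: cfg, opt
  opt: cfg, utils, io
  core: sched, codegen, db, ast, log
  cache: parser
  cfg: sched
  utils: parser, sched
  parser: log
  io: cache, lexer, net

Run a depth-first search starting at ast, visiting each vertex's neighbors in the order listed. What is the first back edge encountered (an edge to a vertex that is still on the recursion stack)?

io→net

DFS from ast (visiting each vertex's neighbors in the order listed); mark gray on enter, black on exit:
ast gray
  net gray
    cfg gray
      sched gray
      sched black
    cfg black
    opt gray
      opt→cfg: cfg black — skip
      utils gray
        parser gray
          log gray
          log black
        parser black
        utils→sched: sched black — skip
      utils black
      io gray
        cache gray
          cache→parser: parser black — skip
        cache black
        lexer gray
          lexer→cache: cache black — skip
        lexer black
        io→net: net is gray → back edge
First back edge: io → net.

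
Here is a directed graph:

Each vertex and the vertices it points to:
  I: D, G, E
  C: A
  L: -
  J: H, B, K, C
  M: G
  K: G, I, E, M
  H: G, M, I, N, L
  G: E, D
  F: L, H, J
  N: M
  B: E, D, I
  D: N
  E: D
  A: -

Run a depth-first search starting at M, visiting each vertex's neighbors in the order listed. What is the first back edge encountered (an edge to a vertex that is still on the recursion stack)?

DFS from M (visiting each vertex's neighbors in the order listed); mark gray on enter, black on exit:
M gray
  G gray
    E gray
      D gray
        N gray
          N→M: M is gray → back edge
First back edge: N → M.

N->M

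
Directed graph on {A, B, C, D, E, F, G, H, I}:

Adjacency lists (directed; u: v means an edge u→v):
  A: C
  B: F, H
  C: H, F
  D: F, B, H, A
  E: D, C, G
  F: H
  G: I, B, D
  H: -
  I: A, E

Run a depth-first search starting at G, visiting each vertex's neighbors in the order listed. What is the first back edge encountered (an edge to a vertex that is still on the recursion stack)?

E→G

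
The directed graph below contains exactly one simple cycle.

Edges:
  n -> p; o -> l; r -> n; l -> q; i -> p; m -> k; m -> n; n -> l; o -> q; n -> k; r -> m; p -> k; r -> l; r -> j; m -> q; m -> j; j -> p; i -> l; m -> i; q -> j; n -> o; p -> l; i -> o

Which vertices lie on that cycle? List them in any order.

j, l, p, q

DFS with gray/black marking from j:
j gray
  p gray
    l gray
      q gray
        q→j: j is gray → back edge
Back edge closes the cycle j → p → l → q → j; its vertices are {j, l, p, q}.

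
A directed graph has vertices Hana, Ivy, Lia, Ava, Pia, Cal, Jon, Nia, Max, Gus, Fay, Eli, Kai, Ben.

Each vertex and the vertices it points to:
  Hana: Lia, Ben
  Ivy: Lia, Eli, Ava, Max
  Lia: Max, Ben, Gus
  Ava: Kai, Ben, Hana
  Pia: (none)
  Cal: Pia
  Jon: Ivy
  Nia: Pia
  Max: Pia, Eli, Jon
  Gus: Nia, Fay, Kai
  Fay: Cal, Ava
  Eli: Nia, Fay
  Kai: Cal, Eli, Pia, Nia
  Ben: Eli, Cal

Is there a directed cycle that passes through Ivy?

Ivy is on a cycle iff Ivy can reach itself via ≥1 edge.
Ivy → Max → Jon → Ivy — yes.

Yes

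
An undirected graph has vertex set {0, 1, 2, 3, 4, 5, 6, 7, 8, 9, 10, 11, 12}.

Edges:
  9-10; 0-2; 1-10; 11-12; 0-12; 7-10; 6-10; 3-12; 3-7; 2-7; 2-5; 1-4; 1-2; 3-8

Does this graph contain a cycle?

DFS, tracking each vertex's parent; an edge to a visited non-parent vertex closes a cycle.
Start from 2:
visit 2 (parent –)
  visit 0 (parent 2)
    0–2: parent, skip
    visit 12 (parent 0)
      12–0: parent, skip
      visit 3 (parent 12)
        visit 8 (parent 3)
          8–3: parent, skip
        3–12: parent, skip
        visit 7 (parent 3)
          visit 10 (parent 7)
            visit 6 (parent 10)
              6–10: parent, skip
            10–7: parent, skip
            visit 1 (parent 10)
              1–2: 2 visited and ≠ parent → cycle
Cycle: 2 – 0 – 12 – 3 – 7 – 10 – 1 – 2.

Yes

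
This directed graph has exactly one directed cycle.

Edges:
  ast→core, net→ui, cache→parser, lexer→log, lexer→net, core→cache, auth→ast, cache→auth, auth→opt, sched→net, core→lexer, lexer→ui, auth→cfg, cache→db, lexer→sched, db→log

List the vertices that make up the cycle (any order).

DFS with gray/black marking from core:
core gray
  cache gray
    parser gray
    parser black
    auth gray
      ast gray
        ast→core: core is gray → back edge
Back edge closes the cycle core → cache → auth → ast → core; its vertices are {ast, auth, core, cache}.

ast, auth, core, cache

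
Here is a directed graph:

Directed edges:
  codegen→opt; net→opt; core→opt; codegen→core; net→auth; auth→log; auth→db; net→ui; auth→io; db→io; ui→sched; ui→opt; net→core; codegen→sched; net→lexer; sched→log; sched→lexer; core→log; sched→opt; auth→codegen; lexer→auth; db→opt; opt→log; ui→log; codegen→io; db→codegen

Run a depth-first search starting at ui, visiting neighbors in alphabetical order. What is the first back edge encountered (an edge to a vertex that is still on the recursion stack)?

codegen->sched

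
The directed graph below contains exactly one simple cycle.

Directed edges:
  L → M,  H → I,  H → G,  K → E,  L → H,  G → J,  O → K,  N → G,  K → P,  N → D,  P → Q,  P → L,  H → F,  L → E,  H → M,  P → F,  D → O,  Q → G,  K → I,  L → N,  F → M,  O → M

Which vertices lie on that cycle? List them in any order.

D, K, L, N, O, P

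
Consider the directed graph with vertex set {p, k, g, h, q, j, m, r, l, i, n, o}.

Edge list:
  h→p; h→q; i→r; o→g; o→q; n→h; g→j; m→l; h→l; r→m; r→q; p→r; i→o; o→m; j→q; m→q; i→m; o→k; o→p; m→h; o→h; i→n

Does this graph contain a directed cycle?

Yes

DFS with white/gray/black marking, starting from i:
i gray
  n gray
    h gray
      q gray
      q black
      l gray
      l black
      p gray
        r gray
          m gray
            m→h: h is gray → back edge
Back edge found, so a cycle exists: h → p → r → m → h.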